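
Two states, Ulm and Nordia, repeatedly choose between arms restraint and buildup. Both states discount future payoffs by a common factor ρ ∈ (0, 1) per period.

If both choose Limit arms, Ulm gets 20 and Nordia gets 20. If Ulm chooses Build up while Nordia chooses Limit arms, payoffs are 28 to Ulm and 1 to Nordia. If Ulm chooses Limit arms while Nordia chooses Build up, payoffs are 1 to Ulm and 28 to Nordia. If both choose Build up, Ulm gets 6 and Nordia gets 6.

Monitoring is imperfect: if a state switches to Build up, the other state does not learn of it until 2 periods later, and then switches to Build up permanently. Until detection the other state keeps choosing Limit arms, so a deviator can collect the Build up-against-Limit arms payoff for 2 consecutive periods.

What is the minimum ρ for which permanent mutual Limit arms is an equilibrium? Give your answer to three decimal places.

The best deviation is to choose Build up for all 2 undetected periods, earning 28 each, then 6 forever once detected.
Deviation value: 28(1−ρ^2)/(1−ρ) + 6ρ^2/(1−ρ); cooperation value: 20/(1−ρ).
IC: 20 ≥ 28(1−ρ^2) + 6ρ^2 = 28 − 22ρ^2.
So ρ^2 ≥ 8/22 = 4/11, giving ρ ≥ (4/11)^(1/2) ≈ 0.603.

0.603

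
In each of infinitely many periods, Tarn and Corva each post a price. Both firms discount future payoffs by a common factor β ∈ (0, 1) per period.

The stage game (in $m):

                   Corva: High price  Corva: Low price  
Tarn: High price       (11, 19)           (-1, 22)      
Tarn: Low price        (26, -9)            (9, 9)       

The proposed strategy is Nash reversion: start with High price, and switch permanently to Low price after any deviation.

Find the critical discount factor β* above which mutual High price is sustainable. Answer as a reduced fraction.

15/17

Tarn's threshold: (26−11)/(26−9) = 15/17.
Corva's threshold: (22−19)/(22−9) = 3/13.
15/17 > 3/13, so Tarn binds and β* = 15/17.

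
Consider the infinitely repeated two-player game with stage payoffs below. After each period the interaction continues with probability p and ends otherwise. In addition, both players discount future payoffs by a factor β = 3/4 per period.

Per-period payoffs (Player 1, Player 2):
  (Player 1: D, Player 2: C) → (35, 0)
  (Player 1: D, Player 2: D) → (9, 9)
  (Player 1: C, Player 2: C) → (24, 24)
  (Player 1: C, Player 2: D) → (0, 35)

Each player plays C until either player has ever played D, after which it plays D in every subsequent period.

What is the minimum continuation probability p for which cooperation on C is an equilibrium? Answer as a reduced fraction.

With continuation probability p and discount β, the effective per-period discount factor is βp.
Grim-trigger IC: βp ≥ (35−24)/(35−9) = 11/26.
So p ≥ (11/26)/(3/4) = 22/39.

22/39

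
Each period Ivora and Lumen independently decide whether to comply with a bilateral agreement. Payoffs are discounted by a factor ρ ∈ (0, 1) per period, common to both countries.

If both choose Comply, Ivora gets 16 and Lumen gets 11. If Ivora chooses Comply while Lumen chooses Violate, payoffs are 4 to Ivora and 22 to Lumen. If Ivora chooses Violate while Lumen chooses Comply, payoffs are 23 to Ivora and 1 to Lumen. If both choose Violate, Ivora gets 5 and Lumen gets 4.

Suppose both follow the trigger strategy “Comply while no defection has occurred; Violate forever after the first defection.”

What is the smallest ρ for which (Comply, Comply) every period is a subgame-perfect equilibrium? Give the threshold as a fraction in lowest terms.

11/18

For Ivora: deviation gain 23−16 = 7, per-period punishment loss 16−5 = 11. IC gives ρ ≥ 7/18.
For Lumen: gain 11, loss 7 per period, so ρ ≥ 11/18.
The tighter constraint is Lumen's, so cooperation needs ρ ≥ 11/18.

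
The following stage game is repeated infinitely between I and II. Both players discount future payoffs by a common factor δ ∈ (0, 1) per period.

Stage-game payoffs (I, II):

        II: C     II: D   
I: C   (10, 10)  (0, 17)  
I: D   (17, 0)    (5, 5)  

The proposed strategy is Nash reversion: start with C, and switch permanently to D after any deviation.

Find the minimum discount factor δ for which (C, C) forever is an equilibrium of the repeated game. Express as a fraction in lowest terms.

Cooperation forever yields 10 each period: 10/(1−δ).
Deviating yields 17 once, then 5 forever: 17 + 5δ/(1−δ).
No profitable deviation requires 10/(1−δ) ≥ 17 + 5δ/(1−δ).
Multiplying by (1−δ): 10 ≥ 17(1−δ) + 5δ = 17 − 12δ.
So 12δ ≥ 7, i.e. δ ≥ 7/12.

7/12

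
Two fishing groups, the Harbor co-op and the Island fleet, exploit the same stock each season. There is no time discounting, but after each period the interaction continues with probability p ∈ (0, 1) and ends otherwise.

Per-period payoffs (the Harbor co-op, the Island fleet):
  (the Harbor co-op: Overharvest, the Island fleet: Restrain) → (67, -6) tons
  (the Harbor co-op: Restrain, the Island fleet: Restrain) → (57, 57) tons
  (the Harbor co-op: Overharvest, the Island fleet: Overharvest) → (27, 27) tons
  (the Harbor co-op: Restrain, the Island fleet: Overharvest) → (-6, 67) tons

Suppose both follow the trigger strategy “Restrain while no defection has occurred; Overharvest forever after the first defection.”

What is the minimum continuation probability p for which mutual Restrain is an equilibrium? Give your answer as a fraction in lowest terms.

1/4

Expected cooperation value is 57 + p·57 + p²·57 + … = 57/(1−p); deviation gives 67 + p·27/(1−p).
57 ≥ 67(1−p) + 27p ⇒ 40p ≥ 10 ⇒ p ≥ 10/40 = 1/4.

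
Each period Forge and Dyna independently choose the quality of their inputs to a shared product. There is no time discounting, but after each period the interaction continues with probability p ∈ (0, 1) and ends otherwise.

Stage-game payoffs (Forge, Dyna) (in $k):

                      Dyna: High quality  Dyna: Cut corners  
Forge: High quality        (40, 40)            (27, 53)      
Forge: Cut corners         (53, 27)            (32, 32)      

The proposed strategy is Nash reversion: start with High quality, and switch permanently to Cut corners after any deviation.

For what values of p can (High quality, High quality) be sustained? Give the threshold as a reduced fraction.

13/21

With no time discounting, the continuation probability p plays the role of the discount factor.
Grim-trigger IC: 40/(1−p) ≥ 53 + 32p/(1−p) ⇒ p ≥ (53−40)/(53−32) = 13/21.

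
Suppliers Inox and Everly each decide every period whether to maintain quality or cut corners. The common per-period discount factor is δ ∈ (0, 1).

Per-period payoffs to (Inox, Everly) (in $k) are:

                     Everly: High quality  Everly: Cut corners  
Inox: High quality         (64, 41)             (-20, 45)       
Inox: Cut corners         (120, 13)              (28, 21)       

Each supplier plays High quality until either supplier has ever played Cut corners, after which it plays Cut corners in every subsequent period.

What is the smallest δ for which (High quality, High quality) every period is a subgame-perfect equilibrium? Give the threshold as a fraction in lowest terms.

14/23

Inox's threshold: (120−64)/(120−28) = 14/23.
Everly's threshold: (45−41)/(45−21) = 1/6.
14/23 > 1/6, so Inox binds and δ* = 14/23.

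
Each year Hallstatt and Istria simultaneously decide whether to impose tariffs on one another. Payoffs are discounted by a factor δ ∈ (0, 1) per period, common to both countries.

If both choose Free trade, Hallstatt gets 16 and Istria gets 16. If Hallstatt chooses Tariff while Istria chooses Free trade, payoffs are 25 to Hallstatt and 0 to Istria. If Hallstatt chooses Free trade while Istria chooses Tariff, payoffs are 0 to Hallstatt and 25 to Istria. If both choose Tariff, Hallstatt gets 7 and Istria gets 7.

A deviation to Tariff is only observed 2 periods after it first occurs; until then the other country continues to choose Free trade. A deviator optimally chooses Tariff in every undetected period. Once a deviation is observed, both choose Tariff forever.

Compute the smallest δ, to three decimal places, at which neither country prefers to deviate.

0.707

A deviator earns 25 for 2 periods, then 7 forever; cooperating earns 16 forever. Multiplying the IC by (1−δ):
16 ≥ 25(1−δ^2) + 7δ^2, so 18·δ^2 ≥ 9 and δ^2 ≥ 1/2.
δ ≥ (1/2)^(1/2) ≈ 0.707.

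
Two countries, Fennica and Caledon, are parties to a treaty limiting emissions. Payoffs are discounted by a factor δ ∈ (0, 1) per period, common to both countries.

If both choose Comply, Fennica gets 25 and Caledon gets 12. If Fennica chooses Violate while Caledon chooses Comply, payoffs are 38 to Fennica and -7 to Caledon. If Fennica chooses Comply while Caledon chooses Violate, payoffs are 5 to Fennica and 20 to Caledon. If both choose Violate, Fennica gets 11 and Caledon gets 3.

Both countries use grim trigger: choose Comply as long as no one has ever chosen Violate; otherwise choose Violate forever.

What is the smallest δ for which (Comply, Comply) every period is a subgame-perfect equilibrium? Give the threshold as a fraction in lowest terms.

13/27

Fennica: cooperation gives 25 each period; deviation gives 38 once then 11 forever.
  25/(1−δ) ≥ 38 + 11δ/(1−δ) ⇒ δ ≥ 13/27.
Caledon: cooperation gives 12 each period; deviation gives 20 once then 3 forever.
  δ ≥ 8/17.
Both must hold, so the binding constraint is Fennica's: δ ≥ 13/27.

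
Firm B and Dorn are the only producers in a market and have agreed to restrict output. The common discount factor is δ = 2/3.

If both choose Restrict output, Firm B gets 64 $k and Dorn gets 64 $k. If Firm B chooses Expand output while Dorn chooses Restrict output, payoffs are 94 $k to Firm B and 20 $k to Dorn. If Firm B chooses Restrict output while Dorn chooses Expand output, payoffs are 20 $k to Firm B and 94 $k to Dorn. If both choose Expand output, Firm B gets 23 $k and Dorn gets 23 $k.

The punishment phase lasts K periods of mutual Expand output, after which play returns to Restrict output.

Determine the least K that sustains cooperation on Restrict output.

No profitable deviation requires (64−23)(δ+…+δ^K) ≥ 94−64, i.e. δ+…+δ^K ≥ 30/41 ≈ 0.7317.
With δ = 2/3, the partial sums are K=1: 0.6667, K=2: 1.1111.
K = 2 is the first length at which the sum reaches 0.7317.

2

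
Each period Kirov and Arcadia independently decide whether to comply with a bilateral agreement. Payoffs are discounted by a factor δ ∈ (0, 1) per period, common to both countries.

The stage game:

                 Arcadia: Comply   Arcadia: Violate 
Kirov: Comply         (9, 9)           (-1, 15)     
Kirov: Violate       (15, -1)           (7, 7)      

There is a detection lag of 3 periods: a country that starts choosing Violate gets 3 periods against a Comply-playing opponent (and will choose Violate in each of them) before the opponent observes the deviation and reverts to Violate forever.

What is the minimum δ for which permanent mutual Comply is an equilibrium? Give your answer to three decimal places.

0.909

A deviator earns 15 for 3 periods, then 7 forever; cooperating earns 9 forever. Multiplying the IC by (1−δ):
9 ≥ 15(1−δ^3) + 7δ^3, so 8·δ^3 ≥ 6 and δ^3 ≥ 3/4.
δ ≥ (3/4)^(1/3) ≈ 0.909.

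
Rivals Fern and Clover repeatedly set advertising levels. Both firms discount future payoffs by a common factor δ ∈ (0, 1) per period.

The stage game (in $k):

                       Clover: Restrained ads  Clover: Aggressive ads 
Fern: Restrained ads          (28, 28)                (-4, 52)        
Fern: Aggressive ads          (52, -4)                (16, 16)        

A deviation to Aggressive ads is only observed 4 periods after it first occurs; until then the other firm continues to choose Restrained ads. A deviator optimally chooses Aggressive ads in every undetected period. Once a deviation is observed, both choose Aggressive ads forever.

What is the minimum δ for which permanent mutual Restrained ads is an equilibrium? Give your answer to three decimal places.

A deviator earns 52 for 4 periods, then 16 forever; cooperating earns 28 forever. Multiplying the IC by (1−δ):
28 ≥ 52(1−δ^4) + 16δ^4, so 36·δ^4 ≥ 24 and δ^4 ≥ 2/3.
δ ≥ (2/3)^(1/4) ≈ 0.904.

0.904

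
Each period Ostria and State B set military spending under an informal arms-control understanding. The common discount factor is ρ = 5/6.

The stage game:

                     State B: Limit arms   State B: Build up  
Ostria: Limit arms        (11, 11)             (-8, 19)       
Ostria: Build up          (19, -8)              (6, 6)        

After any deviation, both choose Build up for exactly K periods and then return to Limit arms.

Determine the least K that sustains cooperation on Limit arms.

3

No profitable deviation requires (11−6)(ρ+…+ρ^K) ≥ 19−11, i.e. ρ+…+ρ^K ≥ 8/5 ≈ 1.6000.
With ρ = 5/6, the partial sums are K=1: 0.8333, K=2: 1.5278, K=3: 2.1065.
K = 3 is the first length at which the sum reaches 1.6000.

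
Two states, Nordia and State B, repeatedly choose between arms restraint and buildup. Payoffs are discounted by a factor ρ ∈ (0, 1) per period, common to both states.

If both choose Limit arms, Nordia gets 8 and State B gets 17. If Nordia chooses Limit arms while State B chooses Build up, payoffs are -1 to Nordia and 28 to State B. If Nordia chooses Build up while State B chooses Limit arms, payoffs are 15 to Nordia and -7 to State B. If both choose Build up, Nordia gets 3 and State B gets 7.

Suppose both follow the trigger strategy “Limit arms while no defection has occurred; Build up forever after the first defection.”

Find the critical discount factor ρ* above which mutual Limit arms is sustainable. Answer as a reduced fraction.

7/12

Nordia: cooperation gives 8 each period; deviation gives 15 once then 3 forever.
  8/(1−ρ) ≥ 15 + 3ρ/(1−ρ) ⇒ ρ ≥ 7/12.
State B: cooperation gives 17 each period; deviation gives 28 once then 7 forever.
  ρ ≥ 11/21.
Both must hold, so the binding constraint is Nordia's: ρ ≥ 7/12.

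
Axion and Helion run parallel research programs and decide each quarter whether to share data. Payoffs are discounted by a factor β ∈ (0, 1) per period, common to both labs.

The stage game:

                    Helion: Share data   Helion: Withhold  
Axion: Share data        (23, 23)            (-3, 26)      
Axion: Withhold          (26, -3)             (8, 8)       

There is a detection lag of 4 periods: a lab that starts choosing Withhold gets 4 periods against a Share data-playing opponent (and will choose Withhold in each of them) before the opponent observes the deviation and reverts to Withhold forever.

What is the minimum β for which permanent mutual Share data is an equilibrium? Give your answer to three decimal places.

A deviator earns 26 for 4 periods, then 8 forever; cooperating earns 23 forever. Multiplying the IC by (1−β):
23 ≥ 26(1−β^4) + 8β^4, so 18·β^4 ≥ 3 and β^4 ≥ 1/6.
β ≥ (1/6)^(1/4) ≈ 0.639.

0.639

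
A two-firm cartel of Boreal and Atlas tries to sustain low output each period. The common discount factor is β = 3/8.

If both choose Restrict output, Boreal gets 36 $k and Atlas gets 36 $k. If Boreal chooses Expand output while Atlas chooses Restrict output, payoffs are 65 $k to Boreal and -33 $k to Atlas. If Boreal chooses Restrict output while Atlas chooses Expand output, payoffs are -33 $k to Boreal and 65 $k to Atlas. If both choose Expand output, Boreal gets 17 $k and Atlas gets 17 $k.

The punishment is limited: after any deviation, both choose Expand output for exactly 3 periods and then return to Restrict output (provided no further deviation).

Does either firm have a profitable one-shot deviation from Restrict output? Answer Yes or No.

A one-shot deviation gives 65 now, then 17 for 3 periods, then back to 36.
Gain from deviating: (65−36) today; loss: (36−17) in each of the next 3 periods.
No-deviation condition: (36−17)(β+…+β^3) ≥ 65−36, i.e. β+…+β^3 ≥ 29/19.
At β = 3/8: β+…+β^3 = 0.5684 < 1.5263.
So cooperation is not sustainable.

Yes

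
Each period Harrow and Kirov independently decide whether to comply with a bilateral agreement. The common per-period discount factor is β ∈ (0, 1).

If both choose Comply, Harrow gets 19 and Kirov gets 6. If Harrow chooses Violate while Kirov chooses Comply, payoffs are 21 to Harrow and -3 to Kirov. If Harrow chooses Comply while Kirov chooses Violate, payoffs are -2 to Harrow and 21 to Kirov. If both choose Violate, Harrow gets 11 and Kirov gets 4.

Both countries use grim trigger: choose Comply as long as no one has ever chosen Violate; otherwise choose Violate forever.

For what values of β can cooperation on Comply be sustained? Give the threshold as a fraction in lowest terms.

Harrow: cooperation gives 19 each period; deviation gives 21 once then 11 forever.
  19/(1−β) ≥ 21 + 11β/(1−β) ⇒ β ≥ 2/10 = 1/5.
Kirov: cooperation gives 6 each period; deviation gives 21 once then 4 forever.
  β ≥ 15/17.
Both must hold, so the binding constraint is Kirov's: β ≥ 15/17.

15/17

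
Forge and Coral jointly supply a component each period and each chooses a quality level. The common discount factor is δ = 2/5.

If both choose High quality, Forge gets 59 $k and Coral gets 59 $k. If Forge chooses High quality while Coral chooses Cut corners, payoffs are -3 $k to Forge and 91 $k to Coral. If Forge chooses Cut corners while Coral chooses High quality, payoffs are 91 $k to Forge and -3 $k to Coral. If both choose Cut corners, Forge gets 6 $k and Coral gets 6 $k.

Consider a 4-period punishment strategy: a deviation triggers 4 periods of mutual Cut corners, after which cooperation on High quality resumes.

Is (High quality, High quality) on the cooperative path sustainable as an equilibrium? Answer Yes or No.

Yes

A one-shot deviation gives 91 now, then 6 for 4 periods, then back to 59.
Gain from deviating: (91−59) today; loss: (59−6) in each of the next 4 periods.
No-deviation condition: (59−6)(δ+…+δ^4) ≥ 91−59, i.e. δ+…+δ^4 ≥ 32/53.
At δ = 2/5: δ+…+δ^4 = 0.6496 ≥ 0.6038.
So cooperation is sustainable.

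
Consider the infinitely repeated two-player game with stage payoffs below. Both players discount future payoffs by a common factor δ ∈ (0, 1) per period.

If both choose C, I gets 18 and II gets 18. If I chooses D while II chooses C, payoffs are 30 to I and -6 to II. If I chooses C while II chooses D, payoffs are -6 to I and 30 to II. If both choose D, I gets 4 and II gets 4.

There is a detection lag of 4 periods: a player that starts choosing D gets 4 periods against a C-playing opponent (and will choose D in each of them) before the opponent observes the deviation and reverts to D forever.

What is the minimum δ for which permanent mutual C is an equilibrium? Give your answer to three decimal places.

A deviator earns 30 for 4 periods, then 4 forever; cooperating earns 18 forever. Multiplying the IC by (1−δ):
18 ≥ 30(1−δ^4) + 4δ^4, so 26·δ^4 ≥ 12 and δ^4 ≥ 6/13.
δ ≥ (6/13)^(1/4) ≈ 0.824.

0.824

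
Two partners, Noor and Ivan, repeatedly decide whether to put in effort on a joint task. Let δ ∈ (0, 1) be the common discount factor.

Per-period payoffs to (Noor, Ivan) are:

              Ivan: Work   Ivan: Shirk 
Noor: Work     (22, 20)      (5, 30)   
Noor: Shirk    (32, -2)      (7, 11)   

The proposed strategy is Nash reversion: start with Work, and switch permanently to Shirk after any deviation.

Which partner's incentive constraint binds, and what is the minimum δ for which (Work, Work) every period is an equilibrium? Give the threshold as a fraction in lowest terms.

Noor's threshold: (32−22)/(32−7) = 2/5.
Ivan's threshold: (30−20)/(30−11) = 10/19.
2/5 < 10/19, so Ivan binds and δ* = 10/19.

Ivan; δ ≥ 10/19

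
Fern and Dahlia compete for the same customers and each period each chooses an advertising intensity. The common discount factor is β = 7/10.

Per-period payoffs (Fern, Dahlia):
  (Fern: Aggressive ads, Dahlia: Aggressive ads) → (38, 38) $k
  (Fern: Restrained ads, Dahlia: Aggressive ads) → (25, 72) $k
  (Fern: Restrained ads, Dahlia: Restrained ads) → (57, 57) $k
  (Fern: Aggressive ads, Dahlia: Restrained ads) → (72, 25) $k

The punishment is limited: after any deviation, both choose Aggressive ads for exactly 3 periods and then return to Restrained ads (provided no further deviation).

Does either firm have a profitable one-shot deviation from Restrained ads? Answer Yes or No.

No

A one-shot deviation gives 72 now, then 38 for 3 periods, then back to 57.
Gain from deviating: (72−57) today; loss: (57−38) in each of the next 3 periods.
No-deviation condition: (57−38)(β+…+β^3) ≥ 72−57, i.e. β+…+β^3 ≥ 15/19.
At β = 7/10: β+…+β^3 = 1.5330 ≥ 0.7895.
So cooperation is sustainable.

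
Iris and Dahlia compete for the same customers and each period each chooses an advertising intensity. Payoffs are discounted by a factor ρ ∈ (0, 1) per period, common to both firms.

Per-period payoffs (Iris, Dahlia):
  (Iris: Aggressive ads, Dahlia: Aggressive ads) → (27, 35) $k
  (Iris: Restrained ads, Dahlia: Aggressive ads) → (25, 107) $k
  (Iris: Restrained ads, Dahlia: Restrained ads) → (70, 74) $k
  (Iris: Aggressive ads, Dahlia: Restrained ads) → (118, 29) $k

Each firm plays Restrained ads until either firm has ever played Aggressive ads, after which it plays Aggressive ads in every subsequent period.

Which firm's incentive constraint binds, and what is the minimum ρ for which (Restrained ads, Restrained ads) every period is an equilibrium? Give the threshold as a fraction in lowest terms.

Iris; ρ ≥ 48/91

Iris's threshold: (118−70)/(118−27) = 48/91.
Dahlia's threshold: (107−74)/(107−35) = 11/24.
48/91 > 11/24, so Iris binds and ρ* = 48/91.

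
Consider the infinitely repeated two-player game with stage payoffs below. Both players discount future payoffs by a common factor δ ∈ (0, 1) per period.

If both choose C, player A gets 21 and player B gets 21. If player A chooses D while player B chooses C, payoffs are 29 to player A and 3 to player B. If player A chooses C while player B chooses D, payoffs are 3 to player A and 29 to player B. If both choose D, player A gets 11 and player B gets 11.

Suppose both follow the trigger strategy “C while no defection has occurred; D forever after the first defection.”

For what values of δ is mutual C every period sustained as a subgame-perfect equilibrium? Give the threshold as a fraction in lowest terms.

Cooperation forever yields 21 each period: 21/(1−δ).
Deviating yields 29 once, then 11 forever: 29 + 11δ/(1−δ).
No profitable deviation requires 21/(1−δ) ≥ 29 + 11δ/(1−δ).
Multiplying by (1−δ): 21 ≥ 29(1−δ) + 11δ = 29 − 18δ.
So 18δ ≥ 8, i.e. δ ≥ 8/18 = 4/9.

4/9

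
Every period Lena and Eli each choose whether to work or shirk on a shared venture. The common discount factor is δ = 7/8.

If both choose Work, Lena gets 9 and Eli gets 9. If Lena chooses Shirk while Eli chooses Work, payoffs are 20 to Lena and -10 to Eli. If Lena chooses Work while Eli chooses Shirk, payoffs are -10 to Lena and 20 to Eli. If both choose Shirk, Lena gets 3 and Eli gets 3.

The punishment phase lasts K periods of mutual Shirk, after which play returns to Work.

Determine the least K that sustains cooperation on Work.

Need Σ_{k=1}^{K} δ^k ≥ (20−9)/(9−3) = 1.8333 at δ = 7/8.
At K = 2 the sum is 1.6406 < 1.8333; at K = 3 it is 2.3105 ≥ 1.8333.
So the minimum punishment length is K = 3.

3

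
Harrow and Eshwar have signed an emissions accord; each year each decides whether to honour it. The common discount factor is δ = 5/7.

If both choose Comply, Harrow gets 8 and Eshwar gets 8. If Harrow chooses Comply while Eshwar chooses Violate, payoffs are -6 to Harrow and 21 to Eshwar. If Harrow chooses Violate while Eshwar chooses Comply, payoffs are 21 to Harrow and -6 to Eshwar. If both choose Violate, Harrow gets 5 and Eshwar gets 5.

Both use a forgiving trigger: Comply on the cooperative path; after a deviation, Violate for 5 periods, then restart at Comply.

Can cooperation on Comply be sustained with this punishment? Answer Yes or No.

No

IC: δ+…+δ^5 ≥ (21−8)/(8−5) = 13/3.
At δ = 5/7: partial sum = 2.0352 < 4.3333. Cooperation not sustainable.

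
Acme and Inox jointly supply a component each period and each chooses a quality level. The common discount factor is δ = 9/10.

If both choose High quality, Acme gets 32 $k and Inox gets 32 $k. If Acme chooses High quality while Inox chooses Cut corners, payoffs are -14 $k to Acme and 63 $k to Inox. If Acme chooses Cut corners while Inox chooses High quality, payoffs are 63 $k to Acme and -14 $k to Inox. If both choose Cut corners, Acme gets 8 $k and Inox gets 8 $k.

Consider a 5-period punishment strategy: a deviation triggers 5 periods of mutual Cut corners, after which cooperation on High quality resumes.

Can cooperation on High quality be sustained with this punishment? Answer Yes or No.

Yes

IC: δ+…+δ^5 ≥ (63−32)/(32−8) = 31/24.
At δ = 9/10: partial sum = 3.6856 ≥ 1.2917. Cooperation sustainable.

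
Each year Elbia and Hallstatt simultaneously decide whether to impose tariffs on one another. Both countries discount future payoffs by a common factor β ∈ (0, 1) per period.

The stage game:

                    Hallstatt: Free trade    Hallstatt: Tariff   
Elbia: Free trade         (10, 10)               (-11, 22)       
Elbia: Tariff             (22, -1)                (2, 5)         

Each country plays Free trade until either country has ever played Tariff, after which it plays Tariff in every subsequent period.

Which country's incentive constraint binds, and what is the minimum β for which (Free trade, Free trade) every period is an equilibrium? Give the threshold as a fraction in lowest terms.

For Elbia: deviation gain 22−10 = 12, per-period punishment loss 10−2 = 8. IC gives β ≥ 12/20 = 3/5.
For Hallstatt: gain 12, loss 5 per period, so β ≥ 12/17.
The tighter constraint is Hallstatt's, so cooperation needs β ≥ 12/17.

Hallstatt; β ≥ 12/17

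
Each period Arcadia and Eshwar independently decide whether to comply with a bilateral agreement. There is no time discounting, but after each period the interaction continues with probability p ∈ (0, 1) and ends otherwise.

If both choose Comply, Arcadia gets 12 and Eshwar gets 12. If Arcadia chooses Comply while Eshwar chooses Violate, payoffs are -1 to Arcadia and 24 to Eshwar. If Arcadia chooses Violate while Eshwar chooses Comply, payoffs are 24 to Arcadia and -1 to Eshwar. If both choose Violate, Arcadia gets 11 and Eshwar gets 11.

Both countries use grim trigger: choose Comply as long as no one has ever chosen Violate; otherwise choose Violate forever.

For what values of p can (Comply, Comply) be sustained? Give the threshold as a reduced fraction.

Expected cooperation value is 12 + p·12 + p²·12 + … = 12/(1−p); deviation gives 24 + p·11/(1−p).
12 ≥ 24(1−p) + 11p ⇒ 13p ≥ 12 ⇒ p ≥ 12/13.

12/13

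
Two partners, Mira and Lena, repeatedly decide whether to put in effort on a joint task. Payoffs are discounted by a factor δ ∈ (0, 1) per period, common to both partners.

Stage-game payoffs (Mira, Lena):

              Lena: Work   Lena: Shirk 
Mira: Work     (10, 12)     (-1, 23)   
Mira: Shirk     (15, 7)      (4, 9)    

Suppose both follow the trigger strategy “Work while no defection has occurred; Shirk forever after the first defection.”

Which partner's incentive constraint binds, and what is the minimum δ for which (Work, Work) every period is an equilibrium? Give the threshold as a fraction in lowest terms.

Mira: cooperation gives 10 each period; deviation gives 15 once then 4 forever.
  10/(1−δ) ≥ 15 + 4δ/(1−δ) ⇒ δ ≥ 5/11.
Lena: cooperation gives 12 each period; deviation gives 23 once then 9 forever.
  δ ≥ 11/14.
Both must hold, so the binding constraint is Lena's: δ ≥ 11/14.

Lena; δ ≥ 11/14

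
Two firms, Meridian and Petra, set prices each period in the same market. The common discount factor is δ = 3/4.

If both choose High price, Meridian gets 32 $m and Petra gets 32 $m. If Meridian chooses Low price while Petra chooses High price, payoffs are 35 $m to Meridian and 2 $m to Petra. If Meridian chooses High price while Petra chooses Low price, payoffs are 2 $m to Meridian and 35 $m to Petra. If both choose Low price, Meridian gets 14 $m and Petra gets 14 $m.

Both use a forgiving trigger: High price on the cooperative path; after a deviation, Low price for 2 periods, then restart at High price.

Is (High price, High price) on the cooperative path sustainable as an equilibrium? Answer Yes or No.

Yes

Comparing payoff streams over the 3 periods until play realigns: cooperate → 32(1+δ+…+δ^2); deviate → 35 + 14(δ+…+δ^2).
Cooperation is sustained iff (32−14)(δ+…+δ^2) ≥ 35−32.
δ+…+δ^2 = 3/4·(1−(3/4)^2)/(1−3/4) = 1.3125, and (35−32)/(32−14) = 0.1667.
1.3125 ≥ 0.1667, so cooperation is sustainable.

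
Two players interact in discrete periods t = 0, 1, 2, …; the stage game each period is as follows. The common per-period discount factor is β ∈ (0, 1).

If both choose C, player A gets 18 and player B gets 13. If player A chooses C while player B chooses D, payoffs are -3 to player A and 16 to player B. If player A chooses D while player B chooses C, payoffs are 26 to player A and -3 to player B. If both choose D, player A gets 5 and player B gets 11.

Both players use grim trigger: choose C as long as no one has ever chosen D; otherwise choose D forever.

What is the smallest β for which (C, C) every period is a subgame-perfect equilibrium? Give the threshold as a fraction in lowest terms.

3/5

player A's threshold: (26−18)/(26−5) = 8/21.
player B's threshold: (16−13)/(16−11) = 3/5.
8/21 < 3/5, so player B binds and β* = 3/5.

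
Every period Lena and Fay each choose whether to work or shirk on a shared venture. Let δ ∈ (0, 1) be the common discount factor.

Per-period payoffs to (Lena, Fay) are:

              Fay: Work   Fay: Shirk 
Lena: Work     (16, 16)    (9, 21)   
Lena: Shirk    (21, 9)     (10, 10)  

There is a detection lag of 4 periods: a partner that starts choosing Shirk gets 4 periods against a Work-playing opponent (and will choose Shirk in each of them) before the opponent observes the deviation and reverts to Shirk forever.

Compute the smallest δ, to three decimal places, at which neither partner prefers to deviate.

A deviator earns 21 for 4 periods, then 10 forever; cooperating earns 16 forever. Multiplying the IC by (1−δ):
16 ≥ 21(1−δ^4) + 10δ^4, so 11·δ^4 ≥ 5 and δ^4 ≥ 5/11.
δ ≥ (5/11)^(1/4) ≈ 0.821.

0.821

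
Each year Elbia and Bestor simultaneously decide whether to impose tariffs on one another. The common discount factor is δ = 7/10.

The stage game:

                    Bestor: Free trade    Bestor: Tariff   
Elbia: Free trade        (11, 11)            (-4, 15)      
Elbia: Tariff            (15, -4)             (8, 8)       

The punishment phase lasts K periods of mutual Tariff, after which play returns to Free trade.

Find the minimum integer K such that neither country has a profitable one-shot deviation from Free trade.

3

No profitable deviation requires (11−8)(δ+…+δ^K) ≥ 15−11, i.e. δ+…+δ^K ≥ 4/3 ≈ 1.3333.
With δ = 7/10, the partial sums are K=1: 0.7000, K=2: 1.1900, K=3: 1.5330.
K = 3 is the first length at which the sum reaches 1.3333.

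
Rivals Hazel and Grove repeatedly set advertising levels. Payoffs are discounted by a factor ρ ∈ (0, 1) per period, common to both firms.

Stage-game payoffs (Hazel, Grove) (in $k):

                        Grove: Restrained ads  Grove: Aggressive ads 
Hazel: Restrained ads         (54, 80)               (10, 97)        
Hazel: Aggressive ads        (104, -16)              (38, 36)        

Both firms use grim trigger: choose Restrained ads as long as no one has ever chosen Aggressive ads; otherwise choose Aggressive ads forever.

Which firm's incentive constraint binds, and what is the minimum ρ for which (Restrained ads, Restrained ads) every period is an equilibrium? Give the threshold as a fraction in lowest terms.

Hazel; ρ ≥ 25/33

Hazel: cooperation gives 54 each period; deviation gives 104 once then 38 forever.
  54/(1−ρ) ≥ 104 + 38ρ/(1−ρ) ⇒ ρ ≥ 50/66 = 25/33.
Grove: cooperation gives 80 each period; deviation gives 97 once then 36 forever.
  ρ ≥ 17/61.
Both must hold, so the binding constraint is Hazel's: ρ ≥ 25/33.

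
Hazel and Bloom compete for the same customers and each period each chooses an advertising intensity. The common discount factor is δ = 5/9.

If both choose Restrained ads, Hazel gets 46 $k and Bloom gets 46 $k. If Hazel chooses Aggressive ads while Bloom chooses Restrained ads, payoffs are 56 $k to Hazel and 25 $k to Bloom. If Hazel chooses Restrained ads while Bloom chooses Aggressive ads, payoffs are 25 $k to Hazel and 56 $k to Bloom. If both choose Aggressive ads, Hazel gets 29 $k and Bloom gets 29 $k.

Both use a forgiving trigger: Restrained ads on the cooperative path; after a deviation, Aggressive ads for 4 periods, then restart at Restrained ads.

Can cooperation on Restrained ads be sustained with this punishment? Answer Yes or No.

IC: δ+…+δ^4 ≥ (56−46)/(46−29) = 10/17.
At δ = 5/9: partial sum = 1.1309 ≥ 0.5882. Cooperation sustainable.

Yes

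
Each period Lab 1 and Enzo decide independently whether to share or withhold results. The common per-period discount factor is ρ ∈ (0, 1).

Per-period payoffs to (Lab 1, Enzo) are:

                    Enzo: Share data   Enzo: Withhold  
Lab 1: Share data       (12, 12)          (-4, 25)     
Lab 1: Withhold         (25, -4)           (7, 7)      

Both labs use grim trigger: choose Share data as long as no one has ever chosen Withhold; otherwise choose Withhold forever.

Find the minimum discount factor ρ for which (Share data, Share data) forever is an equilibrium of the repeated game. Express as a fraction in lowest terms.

One-period gain from deviating is 25 − 12 = 13. The loss is 12 − 7 = 5 in every subsequent period, with present value 5·ρ/(1−ρ).
Deviation is unprofitable when 5·ρ/(1−ρ) ≥ 13, i.e. ρ/(1−ρ) ≥ 13/5.
Equivalently ρ ≥ 13/(13+5) = 13/18.

13/18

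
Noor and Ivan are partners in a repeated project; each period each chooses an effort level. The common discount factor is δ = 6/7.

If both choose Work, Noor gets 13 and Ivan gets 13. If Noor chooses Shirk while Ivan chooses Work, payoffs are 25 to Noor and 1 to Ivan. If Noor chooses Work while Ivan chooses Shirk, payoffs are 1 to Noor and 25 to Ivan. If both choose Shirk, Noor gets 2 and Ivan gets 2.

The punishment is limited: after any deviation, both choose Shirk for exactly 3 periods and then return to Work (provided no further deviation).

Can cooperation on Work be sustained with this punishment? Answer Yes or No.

Yes

A one-shot deviation gives 25 now, then 2 for 3 periods, then back to 13.
Gain from deviating: (25−13) today; loss: (13−2) in each of the next 3 periods.
No-deviation condition: (13−2)(δ+…+δ^3) ≥ 25−13, i.e. δ+…+δ^3 ≥ 12/11.
At δ = 6/7: δ+…+δ^3 = 2.2216 ≥ 1.0909.
So cooperation is sustainable.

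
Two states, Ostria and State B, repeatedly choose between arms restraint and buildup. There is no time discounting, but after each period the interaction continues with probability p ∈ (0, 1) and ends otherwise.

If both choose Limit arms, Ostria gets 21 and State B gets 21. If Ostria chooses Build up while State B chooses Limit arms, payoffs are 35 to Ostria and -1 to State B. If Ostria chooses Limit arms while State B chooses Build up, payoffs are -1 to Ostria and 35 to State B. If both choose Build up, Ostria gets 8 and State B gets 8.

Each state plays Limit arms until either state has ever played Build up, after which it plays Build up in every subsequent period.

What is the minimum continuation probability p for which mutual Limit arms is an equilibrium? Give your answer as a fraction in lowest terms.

14/27

Expected cooperation value is 21 + p·21 + p²·21 + … = 21/(1−p); deviation gives 35 + p·8/(1−p).
21 ≥ 35(1−p) + 8p ⇒ 27p ≥ 14 ⇒ p ≥ 14/27.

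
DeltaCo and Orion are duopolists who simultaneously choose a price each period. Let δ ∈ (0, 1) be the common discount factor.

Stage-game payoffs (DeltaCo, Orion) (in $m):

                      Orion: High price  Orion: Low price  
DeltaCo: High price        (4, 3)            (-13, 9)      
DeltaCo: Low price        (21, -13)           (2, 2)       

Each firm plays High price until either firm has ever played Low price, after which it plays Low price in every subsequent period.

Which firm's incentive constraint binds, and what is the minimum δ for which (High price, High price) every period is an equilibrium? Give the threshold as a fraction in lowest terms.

DeltaCo: cooperation gives 4 each period; deviation gives 21 once then 2 forever.
  4/(1−δ) ≥ 21 + 2δ/(1−δ) ⇒ δ ≥ 17/19.
Orion: cooperation gives 3 each period; deviation gives 9 once then 2 forever.
  δ ≥ 6/7.
Both must hold, so the binding constraint is DeltaCo's: δ ≥ 17/19.

DeltaCo; δ ≥ 17/19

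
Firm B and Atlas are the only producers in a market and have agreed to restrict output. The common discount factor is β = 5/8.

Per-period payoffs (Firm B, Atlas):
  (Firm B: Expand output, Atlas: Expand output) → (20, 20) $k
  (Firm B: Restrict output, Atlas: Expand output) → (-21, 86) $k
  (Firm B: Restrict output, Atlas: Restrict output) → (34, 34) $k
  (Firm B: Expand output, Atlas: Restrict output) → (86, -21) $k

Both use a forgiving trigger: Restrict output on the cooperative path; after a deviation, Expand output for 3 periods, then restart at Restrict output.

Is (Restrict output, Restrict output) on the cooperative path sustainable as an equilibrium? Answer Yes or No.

No

A one-shot deviation gives 86 now, then 20 for 3 periods, then back to 34.
Gain from deviating: (86−34) today; loss: (34−20) in each of the next 3 periods.
No-deviation condition: (34−20)(β+…+β^3) ≥ 86−34, i.e. β+…+β^3 ≥ 26/7.
At β = 5/8: β+…+β^3 = 1.2598 < 3.7143.
So cooperation is not sustainable.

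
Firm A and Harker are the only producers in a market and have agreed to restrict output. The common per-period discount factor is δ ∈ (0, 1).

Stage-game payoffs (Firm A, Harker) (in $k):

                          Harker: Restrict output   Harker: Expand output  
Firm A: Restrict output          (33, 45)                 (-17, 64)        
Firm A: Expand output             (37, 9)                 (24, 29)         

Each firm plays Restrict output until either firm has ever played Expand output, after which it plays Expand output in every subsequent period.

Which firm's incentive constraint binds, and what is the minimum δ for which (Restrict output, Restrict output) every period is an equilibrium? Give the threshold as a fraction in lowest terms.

Harker; δ ≥ 19/35

Firm A: cooperation gives 33 each period; deviation gives 37 once then 24 forever.
  33/(1−δ) ≥ 37 + 24δ/(1−δ) ⇒ δ ≥ 4/13.
Harker: cooperation gives 45 each period; deviation gives 64 once then 29 forever.
  δ ≥ 19/35.
Both must hold, so the binding constraint is Harker's: δ ≥ 19/35.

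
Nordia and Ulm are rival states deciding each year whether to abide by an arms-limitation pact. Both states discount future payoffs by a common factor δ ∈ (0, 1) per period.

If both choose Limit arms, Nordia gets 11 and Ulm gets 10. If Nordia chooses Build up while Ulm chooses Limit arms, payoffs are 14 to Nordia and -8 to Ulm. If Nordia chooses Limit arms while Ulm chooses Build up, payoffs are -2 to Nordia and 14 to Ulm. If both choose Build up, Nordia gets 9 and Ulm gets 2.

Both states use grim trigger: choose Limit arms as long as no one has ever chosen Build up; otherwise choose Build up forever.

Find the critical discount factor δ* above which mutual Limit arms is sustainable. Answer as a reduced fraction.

3/5

For Nordia: deviation gain 14−11 = 3, per-period punishment loss 11−9 = 2. IC gives δ ≥ 3/5.
For Ulm: gain 4, loss 8 per period, so δ ≥ 4/12 = 1/3.
The tighter constraint is Nordia's, so cooperation needs δ ≥ 3/5.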